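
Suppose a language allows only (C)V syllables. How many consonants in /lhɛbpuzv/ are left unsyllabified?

Under (C)V, the unsyllabifiable consonants are /l/, /b/, /z/, /v/ (no codas are permitted; onsets are limited to one consonant).

4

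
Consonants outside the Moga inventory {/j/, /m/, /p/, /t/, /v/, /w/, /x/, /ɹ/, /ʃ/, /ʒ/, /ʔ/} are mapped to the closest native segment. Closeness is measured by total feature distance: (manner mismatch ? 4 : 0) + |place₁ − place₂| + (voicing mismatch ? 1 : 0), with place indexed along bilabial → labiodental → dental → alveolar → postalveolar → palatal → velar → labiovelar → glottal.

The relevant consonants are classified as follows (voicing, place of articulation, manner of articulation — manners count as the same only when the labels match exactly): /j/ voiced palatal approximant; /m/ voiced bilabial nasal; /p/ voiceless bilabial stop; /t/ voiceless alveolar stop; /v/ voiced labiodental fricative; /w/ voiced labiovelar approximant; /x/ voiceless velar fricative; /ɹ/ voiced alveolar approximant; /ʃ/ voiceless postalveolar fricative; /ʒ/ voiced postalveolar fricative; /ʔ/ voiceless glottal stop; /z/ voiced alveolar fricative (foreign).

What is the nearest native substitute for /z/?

/ʒ/ is closest: same manner (fricative), place distance 1 (alveolar→postalveolar), same voicing; total 1. Next closest is /v/ at distance 2.

ʒ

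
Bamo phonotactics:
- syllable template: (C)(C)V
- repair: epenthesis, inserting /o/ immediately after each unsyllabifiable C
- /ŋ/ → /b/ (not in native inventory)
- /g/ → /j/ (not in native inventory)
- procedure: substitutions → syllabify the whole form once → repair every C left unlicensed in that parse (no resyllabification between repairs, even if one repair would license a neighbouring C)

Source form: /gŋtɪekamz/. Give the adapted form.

Substitution: /g/ → /j/, /ŋ/ → /b/, giving /jbtɪekamz/.
Syllabifying with onset maximization leaves /j/, /m/, /z/ stranded (no codas are permitted; onsets may contain at most 2 consonants).
Inserting the epenthetic vowel yields /j/ → /jo/, /m/ → /mo/, /z/ → /zo/.

jobtɪekamozo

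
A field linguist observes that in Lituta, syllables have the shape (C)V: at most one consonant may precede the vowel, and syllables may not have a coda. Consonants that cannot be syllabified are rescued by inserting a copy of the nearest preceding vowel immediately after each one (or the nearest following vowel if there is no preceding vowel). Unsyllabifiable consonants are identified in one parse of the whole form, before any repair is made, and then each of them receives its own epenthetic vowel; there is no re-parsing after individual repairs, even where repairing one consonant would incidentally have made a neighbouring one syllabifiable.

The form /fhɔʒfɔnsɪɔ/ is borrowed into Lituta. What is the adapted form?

Syllabifying with onset maximization leaves /f/, /ʒ/, /n/ stranded (no codas are permitted; onsets are limited to one consonant).
Each unlicensed consonant becomes the onset of a new syllable: /f/ → /fɔ/, /ʒ/ → /ʒɔ/, /n/ → /nɔ/.

fɔhɔʒɔfɔnɔsɪɔ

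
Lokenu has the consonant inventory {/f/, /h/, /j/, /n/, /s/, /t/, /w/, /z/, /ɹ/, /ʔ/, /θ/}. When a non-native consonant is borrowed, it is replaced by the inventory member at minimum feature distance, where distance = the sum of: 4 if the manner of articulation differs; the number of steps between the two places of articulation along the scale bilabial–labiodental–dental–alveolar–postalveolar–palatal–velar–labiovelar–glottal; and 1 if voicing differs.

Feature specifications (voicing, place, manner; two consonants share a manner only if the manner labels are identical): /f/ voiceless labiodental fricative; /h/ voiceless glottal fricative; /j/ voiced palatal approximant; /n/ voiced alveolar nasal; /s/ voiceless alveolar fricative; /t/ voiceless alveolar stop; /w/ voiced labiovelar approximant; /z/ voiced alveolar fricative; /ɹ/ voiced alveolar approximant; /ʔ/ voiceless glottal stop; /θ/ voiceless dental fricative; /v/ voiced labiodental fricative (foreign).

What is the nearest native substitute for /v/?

/f/ is closest: same manner (fricative), place distance 0 (labiodental→labiodental), voicing differs (+1); total 1. Next closest is /z/ at distance 2.

f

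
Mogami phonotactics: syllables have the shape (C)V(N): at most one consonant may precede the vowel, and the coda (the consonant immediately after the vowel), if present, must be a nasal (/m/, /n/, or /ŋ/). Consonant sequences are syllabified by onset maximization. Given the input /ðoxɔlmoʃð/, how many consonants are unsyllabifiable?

3

Under (C)V(N), the unsyllabifiable consonants are /l/, /ʃ/, /ð/ (only a nasal (/m/, /n/, or /ŋ/) is licensed in coda position; onsets are limited to one consonant).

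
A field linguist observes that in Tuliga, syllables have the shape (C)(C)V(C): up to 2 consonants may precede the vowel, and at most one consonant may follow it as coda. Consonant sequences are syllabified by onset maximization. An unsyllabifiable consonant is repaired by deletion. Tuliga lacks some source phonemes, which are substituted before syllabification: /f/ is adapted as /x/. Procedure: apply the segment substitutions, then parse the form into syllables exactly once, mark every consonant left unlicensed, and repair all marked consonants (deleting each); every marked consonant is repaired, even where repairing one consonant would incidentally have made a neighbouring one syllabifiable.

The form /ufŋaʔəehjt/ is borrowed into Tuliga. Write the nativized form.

uxŋaʔəeh

Substitution: /f/ → /x/, giving /uxŋaʔəehjt/.
Under (C)(C)V(C), the unsyllabifiable consonants are /j/, /t/ (at most one coda consonant is licensed; onsets may contain at most 2 consonants).
Deletion applies to /j/, /t/.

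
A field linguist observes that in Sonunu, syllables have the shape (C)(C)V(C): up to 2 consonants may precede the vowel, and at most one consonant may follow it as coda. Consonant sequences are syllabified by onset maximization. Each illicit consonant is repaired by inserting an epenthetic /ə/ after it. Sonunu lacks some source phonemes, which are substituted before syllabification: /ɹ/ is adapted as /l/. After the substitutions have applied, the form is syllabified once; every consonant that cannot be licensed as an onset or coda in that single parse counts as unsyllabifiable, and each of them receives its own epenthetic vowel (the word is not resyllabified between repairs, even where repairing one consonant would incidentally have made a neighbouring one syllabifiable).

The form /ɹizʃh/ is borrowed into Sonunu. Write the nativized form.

Substitution: /ɹ/ → /l/, giving /lizʃh/.
The consonants /ʃ/, /h/ cannot be parsed into a legal (C)(C)V(C) syllable (at most one coda consonant is licensed; onsets may contain at most 2 consonants).
Epenthesis after each stranded consonant: /ʃ/ → /ʃə/, /h/ → /hə/.

lizʃəhə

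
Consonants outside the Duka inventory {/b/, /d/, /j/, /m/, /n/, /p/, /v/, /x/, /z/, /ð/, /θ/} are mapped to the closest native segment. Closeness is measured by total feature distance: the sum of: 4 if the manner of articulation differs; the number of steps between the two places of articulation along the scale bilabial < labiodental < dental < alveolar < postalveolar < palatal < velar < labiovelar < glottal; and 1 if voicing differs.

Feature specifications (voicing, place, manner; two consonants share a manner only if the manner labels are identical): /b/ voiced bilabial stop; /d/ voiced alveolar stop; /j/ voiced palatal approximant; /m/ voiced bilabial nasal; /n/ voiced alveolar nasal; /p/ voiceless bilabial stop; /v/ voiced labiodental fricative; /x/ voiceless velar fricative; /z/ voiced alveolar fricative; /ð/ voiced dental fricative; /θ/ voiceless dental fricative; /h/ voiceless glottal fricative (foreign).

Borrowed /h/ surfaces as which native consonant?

x

/x/ is closest: same manner (fricative), place distance 2 (glottal→velar), same voicing; total 2. Next closest is /z/ at distance 6.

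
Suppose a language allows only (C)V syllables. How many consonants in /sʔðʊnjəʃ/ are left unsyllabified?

4

Under (C)V, the unsyllabifiable consonants are /s/, /ʔ/, /n/, /ʃ/ (no codas are permitted; onsets are limited to one consonant).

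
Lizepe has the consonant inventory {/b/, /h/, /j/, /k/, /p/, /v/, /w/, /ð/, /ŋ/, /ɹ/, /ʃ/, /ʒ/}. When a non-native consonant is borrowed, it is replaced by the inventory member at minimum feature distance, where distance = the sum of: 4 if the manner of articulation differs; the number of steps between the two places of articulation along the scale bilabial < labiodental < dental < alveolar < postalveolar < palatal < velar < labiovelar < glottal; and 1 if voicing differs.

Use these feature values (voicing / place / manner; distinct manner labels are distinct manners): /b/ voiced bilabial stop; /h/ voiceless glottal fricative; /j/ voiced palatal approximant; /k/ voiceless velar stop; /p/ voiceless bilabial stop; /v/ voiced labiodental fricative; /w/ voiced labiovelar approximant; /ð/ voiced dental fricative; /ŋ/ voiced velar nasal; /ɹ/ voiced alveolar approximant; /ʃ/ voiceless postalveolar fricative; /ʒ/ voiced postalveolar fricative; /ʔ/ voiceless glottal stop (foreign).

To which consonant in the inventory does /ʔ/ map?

/k/ is closest: same manner (stop), place distance 2 (glottal→velar), same voicing; total 2. Next closest is /h/ at distance 4.

k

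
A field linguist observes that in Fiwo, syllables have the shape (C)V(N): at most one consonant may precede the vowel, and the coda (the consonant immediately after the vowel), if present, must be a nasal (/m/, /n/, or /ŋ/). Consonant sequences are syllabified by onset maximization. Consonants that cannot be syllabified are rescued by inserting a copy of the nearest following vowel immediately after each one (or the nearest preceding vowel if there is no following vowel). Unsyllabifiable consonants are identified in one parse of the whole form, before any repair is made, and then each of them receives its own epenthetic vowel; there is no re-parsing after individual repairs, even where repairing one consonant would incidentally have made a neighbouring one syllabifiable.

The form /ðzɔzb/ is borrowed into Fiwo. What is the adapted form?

Under (C)V(N), the unsyllabifiable consonants are /ð/, /z/, /b/ (only a nasal (/m/, /n/, or /ŋ/) is licensed in coda position; onsets are limited to one consonant).
Epenthesis after each stranded consonant: /ð/ → /ðɔ/, /z/ → /zɔ/, /b/ → /bɔ/.

ðɔzɔzɔbɔ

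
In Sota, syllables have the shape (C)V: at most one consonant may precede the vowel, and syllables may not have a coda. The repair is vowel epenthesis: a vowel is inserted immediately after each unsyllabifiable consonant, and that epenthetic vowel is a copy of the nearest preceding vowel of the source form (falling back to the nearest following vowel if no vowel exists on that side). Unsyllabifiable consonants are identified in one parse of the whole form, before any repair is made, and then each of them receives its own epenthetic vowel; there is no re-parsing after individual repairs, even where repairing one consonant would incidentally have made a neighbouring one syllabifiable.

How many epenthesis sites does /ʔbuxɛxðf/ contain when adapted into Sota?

The unsyllabifiable consonants are /ʔ/, /x/, /ð/, /f/; each receives one epenthetic vowel.

4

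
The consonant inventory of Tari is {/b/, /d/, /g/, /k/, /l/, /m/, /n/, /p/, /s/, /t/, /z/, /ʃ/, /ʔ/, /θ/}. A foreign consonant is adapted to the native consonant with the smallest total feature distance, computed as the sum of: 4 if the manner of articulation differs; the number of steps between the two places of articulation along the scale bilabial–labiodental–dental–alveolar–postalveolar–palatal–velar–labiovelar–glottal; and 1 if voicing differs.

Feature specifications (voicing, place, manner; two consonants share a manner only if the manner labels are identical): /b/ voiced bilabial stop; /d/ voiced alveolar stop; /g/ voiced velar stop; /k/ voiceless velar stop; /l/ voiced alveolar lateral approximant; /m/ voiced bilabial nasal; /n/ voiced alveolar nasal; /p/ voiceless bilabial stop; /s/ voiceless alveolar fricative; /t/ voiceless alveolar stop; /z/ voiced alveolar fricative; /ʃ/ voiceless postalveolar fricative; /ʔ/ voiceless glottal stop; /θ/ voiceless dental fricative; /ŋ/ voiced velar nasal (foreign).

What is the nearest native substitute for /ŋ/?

/n/ is closest: same manner (nasal), place distance 3 (velar→alveolar), same voicing; total 3. Next closest is /g/ at distance 4.

n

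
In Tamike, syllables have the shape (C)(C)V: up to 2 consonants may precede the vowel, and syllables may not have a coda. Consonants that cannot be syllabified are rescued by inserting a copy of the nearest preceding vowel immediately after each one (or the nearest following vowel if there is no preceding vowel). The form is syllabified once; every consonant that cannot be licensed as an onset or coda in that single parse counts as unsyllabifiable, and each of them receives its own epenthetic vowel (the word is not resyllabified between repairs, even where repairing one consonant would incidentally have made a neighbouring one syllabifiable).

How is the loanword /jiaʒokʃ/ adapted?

jiaʒokoʃo

The consonants /k/, /ʃ/ cannot be parsed into a legal (C)(C)V syllable (no codas are permitted; onsets may contain at most 2 consonants).
Epenthesis after each stranded consonant: /k/ → /ko/, /ʃ/ → /ʃo/.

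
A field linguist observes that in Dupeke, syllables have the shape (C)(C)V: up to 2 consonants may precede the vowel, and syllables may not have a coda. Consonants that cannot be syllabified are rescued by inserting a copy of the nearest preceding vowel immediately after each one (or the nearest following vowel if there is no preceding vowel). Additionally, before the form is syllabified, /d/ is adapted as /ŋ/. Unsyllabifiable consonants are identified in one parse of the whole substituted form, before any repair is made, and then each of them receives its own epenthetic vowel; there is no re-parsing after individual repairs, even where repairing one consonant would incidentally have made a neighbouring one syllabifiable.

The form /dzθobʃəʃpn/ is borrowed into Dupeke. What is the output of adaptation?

Substitution: /d/ → /ŋ/, giving /ŋzθobʃəʃpn/.
Under (C)(C)V, the unsyllabifiable consonants are /ŋ/, /ʃ/, /p/, /n/ (no codas are permitted; onsets may contain at most 2 consonants).
Each unlicensed consonant becomes the onset of a new syllable: /ŋ/ → /ŋo/, /ʃ/ → /ʃə/, /p/ → /pə/, /n/ → /nə/.

ŋozθobʃəʃəpənə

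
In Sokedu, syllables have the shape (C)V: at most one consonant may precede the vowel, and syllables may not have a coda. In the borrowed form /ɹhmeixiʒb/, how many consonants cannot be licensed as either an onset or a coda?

Under (C)V, the unsyllabifiable consonants are /ɹ/, /h/, /ʒ/, /b/ (no codas are permitted; onsets are limited to one consonant).

4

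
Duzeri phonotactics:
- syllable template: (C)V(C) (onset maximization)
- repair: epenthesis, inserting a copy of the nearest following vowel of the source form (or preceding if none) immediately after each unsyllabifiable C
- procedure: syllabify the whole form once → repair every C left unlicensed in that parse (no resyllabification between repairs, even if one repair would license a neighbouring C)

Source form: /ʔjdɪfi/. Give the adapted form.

The consonants /ʔ/, /j/ cannot be parsed into a legal (C)V(C) syllable (at most one coda consonant is licensed; onsets are limited to one consonant).
Epenthesis after each stranded consonant: /ʔ/ → /ʔɪ/, /j/ → /jɪ/.

ʔɪjɪdɪfi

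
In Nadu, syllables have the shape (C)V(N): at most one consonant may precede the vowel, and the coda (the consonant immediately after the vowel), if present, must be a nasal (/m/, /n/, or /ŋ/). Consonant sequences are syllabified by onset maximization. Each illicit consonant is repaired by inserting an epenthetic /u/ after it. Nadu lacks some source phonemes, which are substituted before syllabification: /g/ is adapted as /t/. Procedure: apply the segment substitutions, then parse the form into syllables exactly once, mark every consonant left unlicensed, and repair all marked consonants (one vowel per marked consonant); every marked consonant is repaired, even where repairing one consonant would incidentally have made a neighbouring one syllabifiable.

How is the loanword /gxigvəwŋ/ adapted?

Substitution: /g/ → /t/, giving /txitvəwŋ/.
The consonants /t/, /t/, /w/, /ŋ/ cannot be parsed into a legal (C)V(N) syllable (only a nasal (/m/, /n/, or /ŋ/) is licensed in coda position; onsets are limited to one consonant).
Each unlicensed consonant becomes the onset of a new syllable: /t/ → /tu/, /t/ → /tu/, /w/ → /wu/, /ŋ/ → /ŋu/.

tuxituvəwuŋu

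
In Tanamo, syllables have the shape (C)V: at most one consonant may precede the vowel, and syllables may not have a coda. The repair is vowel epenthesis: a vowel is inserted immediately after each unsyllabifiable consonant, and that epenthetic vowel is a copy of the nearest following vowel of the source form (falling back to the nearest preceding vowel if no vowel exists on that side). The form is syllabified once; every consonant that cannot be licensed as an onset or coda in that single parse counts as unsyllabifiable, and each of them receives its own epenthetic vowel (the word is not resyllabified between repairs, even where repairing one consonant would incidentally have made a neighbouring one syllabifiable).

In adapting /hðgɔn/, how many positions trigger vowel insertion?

3

The unsyllabifiable consonants are /h/, /ð/, /n/; each receives one epenthetic vowel.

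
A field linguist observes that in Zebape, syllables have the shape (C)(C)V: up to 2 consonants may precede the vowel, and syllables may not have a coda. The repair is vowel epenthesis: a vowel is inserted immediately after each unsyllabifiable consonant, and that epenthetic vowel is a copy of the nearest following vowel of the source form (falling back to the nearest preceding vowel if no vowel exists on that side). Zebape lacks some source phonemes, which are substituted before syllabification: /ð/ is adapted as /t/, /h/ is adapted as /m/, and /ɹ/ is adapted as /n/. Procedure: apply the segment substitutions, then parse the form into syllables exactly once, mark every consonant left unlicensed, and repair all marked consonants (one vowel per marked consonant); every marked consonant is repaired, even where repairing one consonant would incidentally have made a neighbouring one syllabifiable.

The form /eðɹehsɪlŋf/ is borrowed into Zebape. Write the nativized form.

Substitution: /ð/ → /t/, /ɹ/ → /n/, /h/ → /m/, giving /etnemsɪlŋf/.
The consonants /l/, /ŋ/, /f/ cannot be parsed into a legal (C)(C)V syllable (no codas are permitted; onsets may contain at most 2 consonants).
Inserting the epenthetic vowel yields /l/ → /lɪ/, /ŋ/ → /ŋɪ/, /f/ → /fɪ/.

etnemsɪlɪŋɪfɪ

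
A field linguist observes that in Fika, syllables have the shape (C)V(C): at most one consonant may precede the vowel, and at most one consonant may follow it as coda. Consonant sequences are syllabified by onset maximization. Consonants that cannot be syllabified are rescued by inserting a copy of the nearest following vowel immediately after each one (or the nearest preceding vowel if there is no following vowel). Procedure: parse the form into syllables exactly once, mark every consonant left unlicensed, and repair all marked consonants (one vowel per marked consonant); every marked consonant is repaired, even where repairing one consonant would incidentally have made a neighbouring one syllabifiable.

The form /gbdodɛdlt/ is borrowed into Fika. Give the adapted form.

The consonants /g/, /b/, /l/, /t/ cannot be parsed into a legal (C)V(C) syllable (at most one coda consonant is licensed; onsets are limited to one consonant).
Each unlicensed consonant becomes the onset of a new syllable: /g/ → /go/, /b/ → /bo/, /l/ → /lɛ/, /t/ → /tɛ/.

gobododɛdlɛtɛ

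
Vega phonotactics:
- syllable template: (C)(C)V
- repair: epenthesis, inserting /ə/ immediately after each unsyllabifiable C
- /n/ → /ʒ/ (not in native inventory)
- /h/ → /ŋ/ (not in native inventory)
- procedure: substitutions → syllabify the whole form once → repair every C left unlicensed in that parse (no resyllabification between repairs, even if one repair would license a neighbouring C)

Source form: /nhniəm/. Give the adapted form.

ʒəŋʒiəmə

Substitution: /n/ → /ʒ/, /h/ → /ŋ/, giving /ʒŋʒiəm/.
The consonants /ʒ/, /m/ cannot be parsed into a legal (C)(C)V syllable (no codas are permitted; onsets may contain at most 2 consonants).
Epenthesis after each stranded consonant: /ʒ/ → /ʒə/, /m/ → /mə/.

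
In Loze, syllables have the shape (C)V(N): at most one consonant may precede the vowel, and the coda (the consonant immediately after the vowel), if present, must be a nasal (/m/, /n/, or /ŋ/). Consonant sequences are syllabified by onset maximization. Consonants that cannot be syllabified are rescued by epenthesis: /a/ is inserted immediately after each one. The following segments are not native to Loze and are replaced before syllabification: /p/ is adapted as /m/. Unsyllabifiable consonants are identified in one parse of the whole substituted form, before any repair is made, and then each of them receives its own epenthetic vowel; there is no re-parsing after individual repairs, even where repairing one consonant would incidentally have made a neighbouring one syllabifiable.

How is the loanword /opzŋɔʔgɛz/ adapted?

Substitution: /p/ → /m/, giving /omzŋɔʔgɛz/.
Syllabifying with onset maximization leaves /z/, /ʔ/, /z/ stranded (only a nasal (/m/, /n/, or /ŋ/) is licensed in coda position; onsets are limited to one consonant).
Inserting the epenthetic vowel yields /z/ → /za/, /ʔ/ → /ʔa/, /z/ → /za/.

omzaŋɔʔagɛza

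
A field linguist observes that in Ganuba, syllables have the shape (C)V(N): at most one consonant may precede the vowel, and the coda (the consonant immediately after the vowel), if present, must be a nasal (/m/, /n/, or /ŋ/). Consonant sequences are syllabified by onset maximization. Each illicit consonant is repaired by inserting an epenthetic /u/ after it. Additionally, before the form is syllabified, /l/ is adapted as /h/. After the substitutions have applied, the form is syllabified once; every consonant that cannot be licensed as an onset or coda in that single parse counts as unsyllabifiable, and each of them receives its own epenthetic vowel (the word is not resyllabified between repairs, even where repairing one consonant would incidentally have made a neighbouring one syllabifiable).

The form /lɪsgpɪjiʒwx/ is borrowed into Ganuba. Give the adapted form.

Substitution: /l/ → /h/, giving /hɪsgpɪjiʒwx/.
Under (C)V(N), the unsyllabifiable consonants are /s/, /g/, /ʒ/, /w/, /x/ (only a nasal (/m/, /n/, or /ŋ/) is licensed in coda position; onsets are limited to one consonant).
Inserting the epenthetic vowel yields /s/ → /su/, /g/ → /gu/, /ʒ/ → /ʒu/, /w/ → /wu/, /x/ → /xu/.

hɪsugupɪjiʒuwuxu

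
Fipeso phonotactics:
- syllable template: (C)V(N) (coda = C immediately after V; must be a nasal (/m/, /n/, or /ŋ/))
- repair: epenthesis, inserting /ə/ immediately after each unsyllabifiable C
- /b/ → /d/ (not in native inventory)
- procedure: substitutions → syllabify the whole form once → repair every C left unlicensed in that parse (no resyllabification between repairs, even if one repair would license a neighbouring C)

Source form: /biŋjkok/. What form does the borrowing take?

Substitution: /b/ → /d/, giving /diŋjkok/.
Syllabifying with onset maximization leaves /j/, /k/ stranded (only a nasal (/m/, /n/, or /ŋ/) is licensed in coda position; onsets are limited to one consonant).
Epenthesis after each stranded consonant: /j/ → /jə/, /k/ → /kə/.

diŋjəkokə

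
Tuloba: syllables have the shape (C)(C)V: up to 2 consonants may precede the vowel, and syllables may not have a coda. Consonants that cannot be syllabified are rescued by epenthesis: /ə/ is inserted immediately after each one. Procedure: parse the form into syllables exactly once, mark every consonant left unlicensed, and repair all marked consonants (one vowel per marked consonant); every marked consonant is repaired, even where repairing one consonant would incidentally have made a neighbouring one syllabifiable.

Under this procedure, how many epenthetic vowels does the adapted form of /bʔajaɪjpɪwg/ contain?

The unsyllabifiable consonants are /w/, /g/; each receives one epenthetic vowel.

2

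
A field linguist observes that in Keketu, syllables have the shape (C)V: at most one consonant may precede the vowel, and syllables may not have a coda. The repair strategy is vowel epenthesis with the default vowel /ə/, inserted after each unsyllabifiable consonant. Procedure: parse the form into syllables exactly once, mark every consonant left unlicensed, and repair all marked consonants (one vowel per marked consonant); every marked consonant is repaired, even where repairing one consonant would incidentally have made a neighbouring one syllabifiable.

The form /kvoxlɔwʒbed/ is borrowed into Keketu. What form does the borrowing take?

kəvoxəlɔwəʒəbedə

Under (C)V, the unsyllabifiable consonants are /k/, /x/, /w/, /ʒ/, /d/ (no codas are permitted; onsets are limited to one consonant).
Inserting the epenthetic vowel yields /k/ → /kə/, /x/ → /xə/, /w/ → /wə/, /ʒ/ → /ʒə/, /d/ → /də/.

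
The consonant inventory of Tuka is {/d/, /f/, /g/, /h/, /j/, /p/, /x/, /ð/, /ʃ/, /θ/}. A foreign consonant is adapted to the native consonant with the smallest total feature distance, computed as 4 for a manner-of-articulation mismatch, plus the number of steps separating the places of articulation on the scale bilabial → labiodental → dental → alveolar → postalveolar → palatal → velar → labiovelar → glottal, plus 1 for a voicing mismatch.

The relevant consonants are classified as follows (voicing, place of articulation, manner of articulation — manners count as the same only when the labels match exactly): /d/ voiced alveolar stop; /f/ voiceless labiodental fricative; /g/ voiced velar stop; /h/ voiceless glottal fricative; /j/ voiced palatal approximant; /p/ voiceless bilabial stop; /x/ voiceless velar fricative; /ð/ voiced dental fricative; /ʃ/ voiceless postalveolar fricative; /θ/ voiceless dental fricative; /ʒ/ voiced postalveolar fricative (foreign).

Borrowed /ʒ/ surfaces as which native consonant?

ʃ

/ʃ/ is closest: same manner (fricative), place distance 0 (postalveolar→postalveolar), voicing differs (+1); total 1. Next closest is /ð/ at distance 2.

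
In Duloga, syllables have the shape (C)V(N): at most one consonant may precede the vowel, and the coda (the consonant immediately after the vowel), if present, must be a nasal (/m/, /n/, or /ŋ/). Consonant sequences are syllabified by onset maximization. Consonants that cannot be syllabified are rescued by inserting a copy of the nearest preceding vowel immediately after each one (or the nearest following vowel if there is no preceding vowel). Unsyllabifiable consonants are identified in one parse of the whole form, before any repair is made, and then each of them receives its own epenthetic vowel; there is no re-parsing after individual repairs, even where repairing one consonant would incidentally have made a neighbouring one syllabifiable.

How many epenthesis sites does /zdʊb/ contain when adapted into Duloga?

2

The unsyllabifiable consonants are /z/, /b/; each receives one epenthetic vowel.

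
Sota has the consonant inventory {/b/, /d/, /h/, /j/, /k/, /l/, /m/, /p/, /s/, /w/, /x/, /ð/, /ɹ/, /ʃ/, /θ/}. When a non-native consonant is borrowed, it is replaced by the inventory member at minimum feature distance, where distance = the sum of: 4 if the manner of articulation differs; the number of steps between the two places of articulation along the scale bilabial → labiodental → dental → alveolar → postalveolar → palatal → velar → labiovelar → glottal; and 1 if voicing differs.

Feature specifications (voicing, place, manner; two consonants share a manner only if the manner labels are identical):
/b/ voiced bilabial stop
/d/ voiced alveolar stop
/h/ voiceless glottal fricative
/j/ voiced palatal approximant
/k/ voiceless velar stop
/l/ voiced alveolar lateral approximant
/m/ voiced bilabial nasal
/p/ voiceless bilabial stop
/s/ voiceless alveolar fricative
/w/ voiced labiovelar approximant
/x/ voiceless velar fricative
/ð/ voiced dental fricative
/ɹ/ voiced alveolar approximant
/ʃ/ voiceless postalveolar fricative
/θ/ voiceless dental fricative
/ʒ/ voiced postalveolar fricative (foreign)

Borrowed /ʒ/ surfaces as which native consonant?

ʃ

/ʃ/ is closest: same manner (fricative), place distance 0 (postalveolar→postalveolar), voicing differs (+1); total 1. Next closest is /s/ at distance 2.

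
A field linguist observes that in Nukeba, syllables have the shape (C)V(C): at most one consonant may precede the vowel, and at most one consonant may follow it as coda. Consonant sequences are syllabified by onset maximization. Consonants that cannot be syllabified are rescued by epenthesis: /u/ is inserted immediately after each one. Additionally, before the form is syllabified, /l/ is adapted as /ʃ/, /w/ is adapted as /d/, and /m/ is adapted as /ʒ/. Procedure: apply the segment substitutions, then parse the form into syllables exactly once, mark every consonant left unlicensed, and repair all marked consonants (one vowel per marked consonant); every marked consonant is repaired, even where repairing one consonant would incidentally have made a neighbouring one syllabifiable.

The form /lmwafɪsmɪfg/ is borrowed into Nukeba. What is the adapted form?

ʃuʒudafɪsʒɪfgu

Substitution: /l/ → /ʃ/, /m/ → /ʒ/, /w/ → /d/, giving /ʃʒdafɪsʒɪfg/.
The consonants /ʃ/, /ʒ/, /g/ cannot be parsed into a legal (C)V(C) syllable (at most one coda consonant is licensed; onsets are limited to one consonant).
Epenthesis after each stranded consonant: /ʃ/ → /ʃu/, /ʒ/ → /ʒu/, /g/ → /gu/.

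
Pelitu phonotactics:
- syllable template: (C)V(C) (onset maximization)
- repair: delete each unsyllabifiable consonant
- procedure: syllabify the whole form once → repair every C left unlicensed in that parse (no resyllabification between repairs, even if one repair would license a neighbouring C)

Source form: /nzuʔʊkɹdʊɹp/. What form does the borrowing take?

Syllabifying with onset maximization leaves /n/, /ɹ/, /p/ stranded (at most one coda consonant is licensed; onsets are limited to one consonant).
Deleting the stranded consonants removes /n/, /ɹ/, /p/.

zuʔʊkdʊɹ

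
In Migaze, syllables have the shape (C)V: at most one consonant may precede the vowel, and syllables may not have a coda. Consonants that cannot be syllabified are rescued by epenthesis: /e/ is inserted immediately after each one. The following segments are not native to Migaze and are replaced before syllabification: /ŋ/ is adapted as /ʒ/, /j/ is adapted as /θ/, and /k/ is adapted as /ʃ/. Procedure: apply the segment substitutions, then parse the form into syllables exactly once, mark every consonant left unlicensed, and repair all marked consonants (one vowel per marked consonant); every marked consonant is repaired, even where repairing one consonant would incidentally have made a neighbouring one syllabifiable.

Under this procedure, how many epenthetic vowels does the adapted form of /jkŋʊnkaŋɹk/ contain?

6

After substitution the input is /θʃʒʊnʃaʒɹʃ/.
The unsyllabifiable consonants are /θ/, /ʃ/, /n/, /ʒ/, /ɹ/, /ʃ/; each receives one epenthetic vowel.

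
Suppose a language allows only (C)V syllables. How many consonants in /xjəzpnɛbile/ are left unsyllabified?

Syllabifying with onset maximization leaves /x/, /z/, /p/ stranded (no codas are permitted; onsets are limited to one consonant).

3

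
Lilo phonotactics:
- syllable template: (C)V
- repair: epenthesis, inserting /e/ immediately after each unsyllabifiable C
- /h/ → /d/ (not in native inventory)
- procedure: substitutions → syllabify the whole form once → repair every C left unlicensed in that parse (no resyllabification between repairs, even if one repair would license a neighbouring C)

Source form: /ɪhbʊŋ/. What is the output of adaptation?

Substitution: /h/ → /d/, giving /ɪdbʊŋ/.
Syllabifying with onset maximization leaves /d/, /ŋ/ stranded (no codas are permitted; onsets are limited to one consonant).
Epenthesis after each stranded consonant: /d/ → /de/, /ŋ/ → /ŋe/.

ɪdebʊŋe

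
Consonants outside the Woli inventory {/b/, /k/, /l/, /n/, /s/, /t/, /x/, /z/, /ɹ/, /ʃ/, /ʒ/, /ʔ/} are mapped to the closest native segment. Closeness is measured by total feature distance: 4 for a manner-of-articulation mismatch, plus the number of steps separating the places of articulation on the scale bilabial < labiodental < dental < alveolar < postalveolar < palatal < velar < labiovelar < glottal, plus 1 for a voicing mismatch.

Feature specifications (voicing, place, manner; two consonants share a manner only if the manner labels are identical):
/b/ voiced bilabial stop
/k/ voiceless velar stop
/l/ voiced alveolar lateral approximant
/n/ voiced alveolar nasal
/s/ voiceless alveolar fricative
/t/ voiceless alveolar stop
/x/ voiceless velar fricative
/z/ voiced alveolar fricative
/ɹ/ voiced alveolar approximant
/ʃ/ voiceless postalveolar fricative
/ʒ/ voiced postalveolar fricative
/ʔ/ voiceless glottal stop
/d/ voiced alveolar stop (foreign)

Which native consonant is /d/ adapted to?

t

/t/ is closest: same manner (stop), place distance 0 (alveolar→alveolar), voicing differs (+1); total 1. Next closest is /b/ at distance 3.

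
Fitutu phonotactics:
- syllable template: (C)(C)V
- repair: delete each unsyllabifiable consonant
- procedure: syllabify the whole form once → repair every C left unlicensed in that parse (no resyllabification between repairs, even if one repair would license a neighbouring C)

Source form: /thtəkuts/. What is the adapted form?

Syllabifying with onset maximization leaves /t/, /t/, /s/ stranded (no codas are permitted; onsets may contain at most 2 consonants).
Deletion applies to /t/, /t/, /s/.

htəku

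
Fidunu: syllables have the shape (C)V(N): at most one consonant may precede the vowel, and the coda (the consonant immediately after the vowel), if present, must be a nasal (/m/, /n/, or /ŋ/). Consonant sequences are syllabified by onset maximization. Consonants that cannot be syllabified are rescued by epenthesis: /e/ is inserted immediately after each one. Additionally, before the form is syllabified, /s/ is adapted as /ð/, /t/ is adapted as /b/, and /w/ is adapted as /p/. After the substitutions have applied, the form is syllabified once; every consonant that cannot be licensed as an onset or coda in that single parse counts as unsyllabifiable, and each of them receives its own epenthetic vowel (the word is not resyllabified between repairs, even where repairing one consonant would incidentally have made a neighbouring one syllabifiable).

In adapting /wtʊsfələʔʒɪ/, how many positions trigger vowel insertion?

3

After substitution the input is /pbʊðfələʔʒɪ/.
The unsyllabifiable consonants are /p/, /ð/, /ʔ/; each receives one epenthetic vowel.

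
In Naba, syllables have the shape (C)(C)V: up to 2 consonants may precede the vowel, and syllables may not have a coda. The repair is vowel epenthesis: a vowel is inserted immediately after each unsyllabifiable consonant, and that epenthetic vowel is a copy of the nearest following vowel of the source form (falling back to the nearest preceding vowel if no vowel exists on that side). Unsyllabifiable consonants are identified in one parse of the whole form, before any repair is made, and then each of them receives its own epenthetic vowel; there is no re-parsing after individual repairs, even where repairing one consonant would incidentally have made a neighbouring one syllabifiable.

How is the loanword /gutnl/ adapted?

gutunulu

The consonants /t/, /n/, /l/ cannot be parsed into a legal (C)(C)V syllable (no codas are permitted; onsets may contain at most 2 consonants).
Each unlicensed consonant becomes the onset of a new syllable: /t/ → /tu/, /n/ → /nu/, /l/ → /lu/.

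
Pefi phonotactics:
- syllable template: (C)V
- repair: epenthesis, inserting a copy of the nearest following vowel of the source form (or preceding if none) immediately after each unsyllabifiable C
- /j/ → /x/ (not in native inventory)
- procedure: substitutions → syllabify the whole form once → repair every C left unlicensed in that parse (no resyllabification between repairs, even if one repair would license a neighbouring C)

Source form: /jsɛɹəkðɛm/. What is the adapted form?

xɛsɛɹəkɛðɛmɛ

Substitution: /j/ → /x/, giving /xsɛɹəkðɛm/.
Syllabifying with onset maximization leaves /x/, /k/, /m/ stranded (no codas are permitted; onsets are limited to one consonant).
Epenthesis after each stranded consonant: /x/ → /xɛ/, /k/ → /kɛ/, /m/ → /mɛ/.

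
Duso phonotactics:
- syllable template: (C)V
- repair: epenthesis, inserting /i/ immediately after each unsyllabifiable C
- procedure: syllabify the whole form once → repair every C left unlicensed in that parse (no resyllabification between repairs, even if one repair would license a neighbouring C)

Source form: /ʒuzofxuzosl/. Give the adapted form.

Under (C)V, the unsyllabifiable consonants are /f/, /s/, /l/ (no codas are permitted; onsets are limited to one consonant).
Epenthesis after each stranded consonant: /f/ → /fi/, /s/ → /si/, /l/ → /li/.

ʒuzofixuzosili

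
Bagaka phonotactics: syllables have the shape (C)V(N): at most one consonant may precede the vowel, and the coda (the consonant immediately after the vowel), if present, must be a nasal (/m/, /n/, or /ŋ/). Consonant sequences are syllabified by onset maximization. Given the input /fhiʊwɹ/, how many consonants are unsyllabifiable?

Under (C)V(N), the unsyllabifiable consonants are /f/, /w/, /ɹ/ (only a nasal (/m/, /n/, or /ŋ/) is licensed in coda position; onsets are limited to one consonant).

3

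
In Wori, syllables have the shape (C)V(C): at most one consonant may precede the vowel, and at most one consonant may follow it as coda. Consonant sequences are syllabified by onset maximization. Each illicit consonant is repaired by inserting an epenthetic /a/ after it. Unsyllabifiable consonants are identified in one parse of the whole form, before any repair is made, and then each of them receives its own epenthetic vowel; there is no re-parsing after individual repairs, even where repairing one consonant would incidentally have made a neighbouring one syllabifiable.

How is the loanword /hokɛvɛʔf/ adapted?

hokɛvɛʔfa

Syllabifying with onset maximization leaves /f/ stranded (at most one coda consonant is licensed; onsets are limited to one consonant).
Each unlicensed consonant becomes the onset of a new syllable: /f/ → /fa/.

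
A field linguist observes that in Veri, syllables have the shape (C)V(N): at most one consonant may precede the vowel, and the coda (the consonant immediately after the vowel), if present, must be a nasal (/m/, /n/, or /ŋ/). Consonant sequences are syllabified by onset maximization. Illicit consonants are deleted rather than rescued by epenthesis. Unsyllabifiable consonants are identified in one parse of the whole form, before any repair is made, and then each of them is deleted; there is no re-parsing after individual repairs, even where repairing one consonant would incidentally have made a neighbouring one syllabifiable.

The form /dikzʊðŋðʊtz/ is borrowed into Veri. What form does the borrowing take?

Syllabifying with onset maximization leaves /k/, /ð/, /ŋ/, /t/, /z/ stranded (only a nasal (/m/, /n/, or /ŋ/) is licensed in coda position; onsets are limited to one consonant).
Deleting the stranded consonants removes /k/, /ð/, /ŋ/, /t/, /z/.

dizʊðʊ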